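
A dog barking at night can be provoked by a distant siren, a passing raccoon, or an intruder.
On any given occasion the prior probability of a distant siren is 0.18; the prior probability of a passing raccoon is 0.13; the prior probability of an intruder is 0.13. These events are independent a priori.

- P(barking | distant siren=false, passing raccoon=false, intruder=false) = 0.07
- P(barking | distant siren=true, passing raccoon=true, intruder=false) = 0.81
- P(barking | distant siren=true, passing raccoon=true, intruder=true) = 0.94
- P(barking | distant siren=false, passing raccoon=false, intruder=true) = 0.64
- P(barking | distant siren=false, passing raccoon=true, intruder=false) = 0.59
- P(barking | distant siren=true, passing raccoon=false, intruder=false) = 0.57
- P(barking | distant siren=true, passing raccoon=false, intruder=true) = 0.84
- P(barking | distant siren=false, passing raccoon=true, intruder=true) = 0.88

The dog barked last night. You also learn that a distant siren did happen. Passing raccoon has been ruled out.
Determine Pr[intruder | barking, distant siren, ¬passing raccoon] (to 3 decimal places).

Enumerate both values of intruder and weight by the priors:
  P(barking | distant siren, ¬passing raccoon) = 0.57*0.87 + 0.84*0.13
        = 0.495900 + 0.109200 = 0.605100
Configurations with intruder contribute 0.109200, so
  P(intruder | barking, distant siren, ¬passing raccoon) = 0.109200 / 0.605100 ≈ 0.180

Pr[intruder | barking, distant siren, ¬passing raccoon] ≈ 0.180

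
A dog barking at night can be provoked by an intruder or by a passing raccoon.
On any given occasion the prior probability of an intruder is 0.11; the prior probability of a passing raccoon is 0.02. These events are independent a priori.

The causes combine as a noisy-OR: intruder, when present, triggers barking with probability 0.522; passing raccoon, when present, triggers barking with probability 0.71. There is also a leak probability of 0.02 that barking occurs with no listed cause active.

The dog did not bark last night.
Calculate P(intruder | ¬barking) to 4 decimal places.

Under noisy-OR, P(barking | causes) = 1 − (1−0.02)·∏(1−qᵢ) over the active causes.
P(¬barking) = 0.98*0.89*0.98 + 0.2842*0.89*0.02 + 0.46844*0.11*0.98 + 0.135848*0.11*0.02 = 0.854756 + 0.005059 + 0.050498 + 0.000299 = 0.910612
Of this, 0.050797 comes from 0.050498 + 0.000299 (the intruder=true cases).
So P(intruder | ¬barking) = 0.050797/0.910612 ≈ 0.0558.

P(intruder | ¬barking) ≈ 0.0558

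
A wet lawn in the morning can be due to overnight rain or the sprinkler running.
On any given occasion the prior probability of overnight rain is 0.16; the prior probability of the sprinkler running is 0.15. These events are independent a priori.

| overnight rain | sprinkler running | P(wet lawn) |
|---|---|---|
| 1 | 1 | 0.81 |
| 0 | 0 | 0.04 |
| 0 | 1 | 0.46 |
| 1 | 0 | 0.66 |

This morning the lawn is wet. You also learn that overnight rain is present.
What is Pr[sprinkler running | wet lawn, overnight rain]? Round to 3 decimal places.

Pr[sprinkler running | wet lawn, overnight rain] ≈ 0.178

P(wet lawn | overnight rain) = 0.66*0.85 + 0.81*0.15 = 0.561000 + 0.121500 = 0.682500
Restricting to configurations with sprinkler running present: 0.81*0.15 = 0.121500.
So P(sprinkler running | wet lawn, overnight rain) = 0.121500/0.682500 ≈ 0.178.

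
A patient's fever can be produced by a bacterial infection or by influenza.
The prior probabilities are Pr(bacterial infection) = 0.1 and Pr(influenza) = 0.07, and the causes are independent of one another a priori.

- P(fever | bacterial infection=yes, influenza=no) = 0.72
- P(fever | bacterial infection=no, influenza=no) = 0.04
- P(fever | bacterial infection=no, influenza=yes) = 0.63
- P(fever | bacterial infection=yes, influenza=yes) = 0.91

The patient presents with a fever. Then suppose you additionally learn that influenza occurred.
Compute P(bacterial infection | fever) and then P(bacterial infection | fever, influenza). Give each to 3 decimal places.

P(bacterial infection | fever) ≈ 0.501; P(bacterial infection | fever, influenza) ≈ 0.138

P(fever) = 0.04*0.9*0.93 + 0.63*0.9*0.07 + 0.72*0.1*0.93 + 0.91*0.1*0.07 = 0.033480 + 0.039690 + 0.066960 + 0.006370 = 0.146500
The bacterial infection-present share is 0.066960 + 0.006370 = 0.073330.
P(bacterial infection | fever) = 0.073330 / 0.146500 ≈ 0.501

With the extra evidence:
P(fever | influenza) = 0.63*0.9 + 0.91*0.1 = 0.567000 + 0.091000 = 0.658000
The bacterial infection-present share is 0.91*0.1 = 0.091000.
P(bacterial infection | fever, influenza) = 0.091000 / 0.658000 ≈ 0.138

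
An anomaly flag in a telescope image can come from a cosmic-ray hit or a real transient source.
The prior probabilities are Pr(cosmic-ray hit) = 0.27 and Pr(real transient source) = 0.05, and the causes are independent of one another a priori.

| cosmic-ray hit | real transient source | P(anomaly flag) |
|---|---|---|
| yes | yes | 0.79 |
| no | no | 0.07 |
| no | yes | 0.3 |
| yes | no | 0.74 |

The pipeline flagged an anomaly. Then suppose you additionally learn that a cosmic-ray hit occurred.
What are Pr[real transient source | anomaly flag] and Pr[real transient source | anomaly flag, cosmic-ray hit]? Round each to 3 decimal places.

Enumerate the 4 (cosmic-ray hit, real transient source) configurations and weight by the priors:
  P(anomaly flag) = 0.07·0.73·0.95 + 0.3·0.73·0.05 + 0.74·0.27·0.95 + 0.79·0.27·0.05
        = 0.048545 + 0.010950 + 0.189810 + 0.010665 = 0.259970
The terms with real transient source present sum to 0.021615, so
  P(real transient source | anomaly flag) = 0.021615 / 0.259970 ≈ 0.083

Now also conditioning on cosmic-ray hit=true:
P(anomaly flag | cosmic-ray hit) = 0.74·0.95 + 0.79·0.05 = 0.703000 + 0.039500 = 0.742500
Of this, 0.039500 comes from 0.79·0.05 (the real transient source=true cases).
Hence the posterior is 0.039500/0.742500 ≈ 0.053.

Pr[real transient source | anomaly flag] ≈ 0.083; Pr[real transient source | anomaly flag, cosmic-ray hit] ≈ 0.053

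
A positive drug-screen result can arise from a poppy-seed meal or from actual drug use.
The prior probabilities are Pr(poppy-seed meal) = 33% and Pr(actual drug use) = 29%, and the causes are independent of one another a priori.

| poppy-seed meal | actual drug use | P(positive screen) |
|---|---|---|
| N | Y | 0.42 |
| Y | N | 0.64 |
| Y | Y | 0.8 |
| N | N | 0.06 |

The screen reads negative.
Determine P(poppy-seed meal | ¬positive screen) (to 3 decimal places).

P(¬positive screen) = 0.94·0.67·0.71 + 0.58·0.67·0.29 + 0.36·0.33·0.71 + 0.2·0.33·0.29 = 0.447158 + 0.112694 + 0.084348 + 0.019140 = 0.663340
Of this, 0.103488 comes from 0.084348 + 0.019140 (the poppy-seed meal=true cases).
So P(poppy-seed meal | ¬positive screen) = 0.103488/0.663340 ≈ 0.156.

P(poppy-seed meal | ¬positive screen) ≈ 0.156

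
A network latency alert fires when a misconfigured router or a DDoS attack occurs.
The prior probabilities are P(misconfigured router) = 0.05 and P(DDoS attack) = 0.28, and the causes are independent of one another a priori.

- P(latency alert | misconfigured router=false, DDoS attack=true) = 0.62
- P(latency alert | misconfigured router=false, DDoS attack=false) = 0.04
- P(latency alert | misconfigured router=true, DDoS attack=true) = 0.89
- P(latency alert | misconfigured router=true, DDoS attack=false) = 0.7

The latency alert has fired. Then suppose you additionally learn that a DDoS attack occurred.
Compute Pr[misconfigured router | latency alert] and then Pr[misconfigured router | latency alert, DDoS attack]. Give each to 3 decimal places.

Sum P(latency alert|·) weighted by the priors over the 4 (misconfigured router, DDoS attack) configurations:
  P(latency alert) = 0.04·0.95·0.72 + 0.62·0.95·0.28 + 0.7·0.05·0.72 + 0.89·0.05·0.28
        = 0.027360 + 0.164920 + 0.025200 + 0.012460 = 0.229940
Keeping only the misconfigured router-present terms gives 0.037660, so
  P(misconfigured router | latency alert) = 0.037660 / 0.229940 ≈ 0.164

Now condition on the additional information:
P(latency alert | DDoS attack) = 0.62·0.95 + 0.89·0.05 = 0.589000 + 0.044500 = 0.633500
The misconfigured router-present share is 0.89·0.05 = 0.044500.
P(misconfigured router | latency alert, DDoS attack) = 0.044500 / 0.633500 ≈ 0.070

Pr[misconfigured router | latency alert] ≈ 0.164; Pr[misconfigured router | latency alert, DDoS attack] ≈ 0.070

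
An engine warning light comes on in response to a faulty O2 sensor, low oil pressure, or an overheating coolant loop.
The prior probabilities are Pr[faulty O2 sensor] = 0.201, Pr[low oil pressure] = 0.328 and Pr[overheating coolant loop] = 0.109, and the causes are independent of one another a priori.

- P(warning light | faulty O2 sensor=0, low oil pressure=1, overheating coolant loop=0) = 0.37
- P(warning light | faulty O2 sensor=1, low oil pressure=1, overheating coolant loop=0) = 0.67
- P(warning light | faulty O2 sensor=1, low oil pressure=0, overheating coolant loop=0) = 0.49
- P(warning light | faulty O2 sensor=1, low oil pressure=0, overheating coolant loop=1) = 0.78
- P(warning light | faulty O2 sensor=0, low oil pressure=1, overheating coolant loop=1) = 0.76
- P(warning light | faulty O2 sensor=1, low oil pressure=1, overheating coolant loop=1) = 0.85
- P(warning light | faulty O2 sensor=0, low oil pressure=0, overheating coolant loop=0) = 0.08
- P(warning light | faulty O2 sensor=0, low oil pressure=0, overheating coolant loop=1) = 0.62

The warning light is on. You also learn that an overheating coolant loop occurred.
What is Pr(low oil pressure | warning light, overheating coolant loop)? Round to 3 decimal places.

Pr(low oil pressure | warning light, overheating coolant loop) ≈ 0.368

Numerator (weight on configurations with low oil pressure): 0.199175 + 0.056039 = 0.255214
Normalizer over all consistent configurations: 0.62·0.799·0.672 + 0.76·0.799·0.328 + 0.78·0.201·0.672 + 0.85·0.201·0.328 = 0.693465
Posterior = 0.255214 / 0.693465 ≈ 0.368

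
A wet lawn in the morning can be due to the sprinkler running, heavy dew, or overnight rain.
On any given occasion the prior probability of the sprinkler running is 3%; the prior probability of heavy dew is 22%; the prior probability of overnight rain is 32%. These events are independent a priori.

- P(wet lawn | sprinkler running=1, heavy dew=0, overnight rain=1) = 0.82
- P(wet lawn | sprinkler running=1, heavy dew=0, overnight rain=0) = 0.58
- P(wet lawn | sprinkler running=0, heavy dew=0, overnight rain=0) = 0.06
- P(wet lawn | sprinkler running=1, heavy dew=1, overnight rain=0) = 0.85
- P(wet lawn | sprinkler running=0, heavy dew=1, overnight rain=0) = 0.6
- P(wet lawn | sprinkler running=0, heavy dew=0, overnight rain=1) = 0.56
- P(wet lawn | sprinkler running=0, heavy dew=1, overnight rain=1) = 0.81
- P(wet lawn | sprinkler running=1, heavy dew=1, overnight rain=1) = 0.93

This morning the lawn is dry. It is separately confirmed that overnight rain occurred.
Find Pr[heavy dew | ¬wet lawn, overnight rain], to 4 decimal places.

Sum P(¬wet lawn|·) weighted by the priors over the 4 (sprinkler running, heavy dew) configurations:
  P(¬wet lawn | overnight rain) = 0.44·0.97·0.78 + 0.19·0.97·0.22 + 0.18·0.03·0.78 + 0.07·0.03·0.22
        = 0.332904 + 0.040546 + 0.004212 + 0.000462 = 0.378124
Configurations with heavy dew contribute 0.041008, so
  P(heavy dew | ¬wet lawn, overnight rain) = 0.041008 / 0.378124 ≈ 0.1085

Pr[heavy dew | ¬wet lawn, overnight rain] ≈ 0.1085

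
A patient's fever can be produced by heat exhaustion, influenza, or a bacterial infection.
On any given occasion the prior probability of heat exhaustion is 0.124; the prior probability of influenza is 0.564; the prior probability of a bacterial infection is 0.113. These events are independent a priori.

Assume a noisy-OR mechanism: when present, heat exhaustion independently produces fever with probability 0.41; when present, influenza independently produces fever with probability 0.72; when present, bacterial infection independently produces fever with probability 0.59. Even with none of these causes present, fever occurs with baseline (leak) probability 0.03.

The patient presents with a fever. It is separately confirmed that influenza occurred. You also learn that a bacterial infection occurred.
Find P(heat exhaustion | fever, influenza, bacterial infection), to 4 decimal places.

Under noisy-OR, P(fever | causes) = 1 − (1−0.03)·∏(1−qᵢ) over the active causes.
P(fever | influenza, bacterial infection) = 0.888644×0.876 + 0.9343×0.124 = 0.778452 + 0.115853 = 0.894305
Restricting to configurations with heat exhaustion present: 0.9343×0.124 = 0.115853.
P(heat exhaustion | fever, influenza, bacterial infection) = 0.115853 / 0.894305 ≈ 0.1295

P(heat exhaustion | fever, influenza, bacterial infection) ≈ 0.1295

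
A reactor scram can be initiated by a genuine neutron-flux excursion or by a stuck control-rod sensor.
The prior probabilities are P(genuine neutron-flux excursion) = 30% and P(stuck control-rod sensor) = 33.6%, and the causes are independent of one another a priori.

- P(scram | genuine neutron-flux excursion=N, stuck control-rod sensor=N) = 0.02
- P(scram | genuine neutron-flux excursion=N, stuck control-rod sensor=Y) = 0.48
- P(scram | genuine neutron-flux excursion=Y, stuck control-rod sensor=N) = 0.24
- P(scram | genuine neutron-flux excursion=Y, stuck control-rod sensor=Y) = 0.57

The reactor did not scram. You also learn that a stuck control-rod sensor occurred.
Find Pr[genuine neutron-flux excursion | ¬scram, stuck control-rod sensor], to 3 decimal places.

Pr[genuine neutron-flux excursion | ¬scram, stuck control-rod sensor] ≈ 0.262

By total probability over both values of genuine neutron-flux excursion:
  P(¬scram | stuck control-rod sensor) = 0.52×0.7 + 0.43×0.3
        = 0.364000 + 0.129000 = 0.493000
Configurations with genuine neutron-flux excursion contribute 0.129000, so
  P(genuine neutron-flux excursion | ¬scram, stuck control-rod sensor) = 0.129000 / 0.493000 ≈ 0.262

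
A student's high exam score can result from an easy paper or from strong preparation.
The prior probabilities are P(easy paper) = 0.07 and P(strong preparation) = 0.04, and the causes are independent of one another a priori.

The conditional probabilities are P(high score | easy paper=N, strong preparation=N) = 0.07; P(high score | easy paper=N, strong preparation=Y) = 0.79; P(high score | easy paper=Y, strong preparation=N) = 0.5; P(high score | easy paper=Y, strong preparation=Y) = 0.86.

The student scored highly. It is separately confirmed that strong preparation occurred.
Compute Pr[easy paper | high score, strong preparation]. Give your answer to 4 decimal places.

Enumerate both values of easy paper and weight by the priors:
  P(high score | strong preparation) = 0.79×0.93 + 0.86×0.07
        = 0.734700 + 0.060200 = 0.794900
The terms with easy paper present sum to 0.060200, so
  P(easy paper | high score, strong preparation) = 0.060200 / 0.794900 ≈ 0.0757

Pr[easy paper | high score, strong preparation] ≈ 0.0757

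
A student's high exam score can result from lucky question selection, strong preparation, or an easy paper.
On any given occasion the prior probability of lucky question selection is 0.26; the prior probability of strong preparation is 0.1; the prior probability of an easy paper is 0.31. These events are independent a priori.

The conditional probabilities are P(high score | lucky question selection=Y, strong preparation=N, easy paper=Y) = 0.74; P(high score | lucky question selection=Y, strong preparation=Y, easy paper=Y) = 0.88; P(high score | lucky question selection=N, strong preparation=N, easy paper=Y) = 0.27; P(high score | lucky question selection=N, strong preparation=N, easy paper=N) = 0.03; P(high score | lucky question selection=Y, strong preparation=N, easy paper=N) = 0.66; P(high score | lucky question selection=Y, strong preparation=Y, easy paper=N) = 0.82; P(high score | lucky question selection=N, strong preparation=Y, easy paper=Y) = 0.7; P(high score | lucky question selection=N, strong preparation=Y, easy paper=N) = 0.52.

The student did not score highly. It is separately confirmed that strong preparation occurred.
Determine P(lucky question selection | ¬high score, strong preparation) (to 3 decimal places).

P(lucky question selection | ¬high score, strong preparation) ≈ 0.118

Numerator (weight on configurations with lucky question selection): 0.032292 + 0.009672 = 0.041964
The normalizing constant is 0.48*0.74*0.69 + 0.3*0.74*0.31 + 0.18*0.26*0.69 + 0.12*0.26*0.31 = 0.355872
Posterior = 0.041964 / 0.355872 ≈ 0.118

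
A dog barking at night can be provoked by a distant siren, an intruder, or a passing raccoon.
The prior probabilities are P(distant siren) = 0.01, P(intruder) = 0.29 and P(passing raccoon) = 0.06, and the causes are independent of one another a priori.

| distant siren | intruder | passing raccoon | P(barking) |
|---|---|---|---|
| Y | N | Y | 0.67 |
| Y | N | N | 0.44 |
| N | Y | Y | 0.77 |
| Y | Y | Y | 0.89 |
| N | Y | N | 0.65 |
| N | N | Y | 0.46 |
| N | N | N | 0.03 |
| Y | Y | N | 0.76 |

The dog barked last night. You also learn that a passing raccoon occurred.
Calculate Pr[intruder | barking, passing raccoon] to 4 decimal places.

Weight on intruder=true, given the evidence: 0.221067 + 0.002581 = 0.223648
Normalizer over all consistent configurations: 0.46·0.99·0.71 + 0.77·0.99·0.29 + 0.67·0.01·0.71 + 0.89·0.01·0.29 = 0.551739
P(intruder | barking, passing raccoon) = 0.223648/0.551739 ≈ 0.4054

Pr[intruder | barking, passing raccoon] ≈ 0.4054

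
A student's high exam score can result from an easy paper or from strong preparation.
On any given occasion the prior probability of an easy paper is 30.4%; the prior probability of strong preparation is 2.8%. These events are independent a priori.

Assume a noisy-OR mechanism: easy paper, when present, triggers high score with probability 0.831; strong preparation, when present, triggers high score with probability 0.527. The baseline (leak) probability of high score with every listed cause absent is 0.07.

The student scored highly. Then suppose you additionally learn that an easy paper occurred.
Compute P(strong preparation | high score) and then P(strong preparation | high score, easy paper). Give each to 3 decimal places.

P(strong preparation | high score) ≈ 0.060; P(strong preparation | high score, easy paper) ≈ 0.031

Under noisy-OR, P(high score | causes) = 1 − (1−0.07)·∏(1−qᵢ) over the active causes.
P(high score) = 0.07·0.696·0.972 + 0.56011·0.696·0.028 + 0.84283·0.304·0.972 + 0.925659·0.304·0.028 = 0.047356 + 0.010915 + 0.249046 + 0.007879 = 0.315196
Of this, 0.018794 comes from 0.010915 + 0.007879 (the strong preparation=true cases).
So P(strong preparation | high score) = 0.018794/0.315196 ≈ 0.060.

Now condition on the additional information:
Sum P(high score|·) weighted by the priors over both values of strong preparation:
  P(high score | easy paper) = 0.84283·0.972 + 0.925659·0.028
        = 0.819231 + 0.025918 = 0.845149
Keeping only the strong preparation-present terms gives 0.025918, so
  P(strong preparation | high score, easy paper) = 0.025918 / 0.845149 ≈ 0.031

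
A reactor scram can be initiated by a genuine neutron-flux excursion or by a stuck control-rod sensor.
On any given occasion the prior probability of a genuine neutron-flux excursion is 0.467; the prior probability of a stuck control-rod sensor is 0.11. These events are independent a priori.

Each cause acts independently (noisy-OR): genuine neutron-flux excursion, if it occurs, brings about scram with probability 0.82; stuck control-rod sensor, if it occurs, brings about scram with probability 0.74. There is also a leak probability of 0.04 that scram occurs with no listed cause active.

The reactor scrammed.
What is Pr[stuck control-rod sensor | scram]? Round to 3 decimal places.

Pr[stuck control-rod sensor | scram] ≈ 0.204

Under noisy-OR, P(scram | causes) = 1 − (1−0.04)·∏(1−qᵢ) over the active causes.
Weight on stuck control-rod sensor=true, given the evidence: 0.043996 + 0.049062 = 0.093058
The normalizing constant is 0.04·0.533·0.89 + 0.7504·0.533·0.11 + 0.8272·0.467·0.89 + 0.955072·0.467·0.11 = 0.455842
P(stuck control-rod sensor | scram) = 0.093058/0.455842 ≈ 0.204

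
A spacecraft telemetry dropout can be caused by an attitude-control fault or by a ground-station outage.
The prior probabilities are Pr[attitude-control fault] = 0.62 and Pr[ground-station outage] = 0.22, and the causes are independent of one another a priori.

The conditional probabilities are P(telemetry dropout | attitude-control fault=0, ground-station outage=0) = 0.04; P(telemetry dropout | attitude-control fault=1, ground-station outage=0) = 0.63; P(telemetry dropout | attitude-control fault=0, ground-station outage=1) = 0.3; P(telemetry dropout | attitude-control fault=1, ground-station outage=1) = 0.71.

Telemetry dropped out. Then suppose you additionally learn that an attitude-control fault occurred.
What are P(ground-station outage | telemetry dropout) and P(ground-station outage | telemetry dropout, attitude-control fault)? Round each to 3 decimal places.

Numerator (weight on configurations with ground-station outage): 0.025080 + 0.096844 = 0.121924
Normalizer over all consistent configurations: 0.04*0.38*0.78 + 0.3*0.38*0.22 + 0.63*0.62*0.78 + 0.71*0.62*0.22 = 0.438448
P(ground-station outage | telemetry dropout) = 0.121924/0.438448 ≈ 0.278

With the extra evidence:
P(telemetry dropout | attitude-control fault) = 0.63×0.78 + 0.71×0.22 = 0.491400 + 0.156200 = 0.647600
Of this, 0.156200 comes from 0.71×0.22 (the ground-station outage=true cases).
P(ground-station outage | telemetry dropout, attitude-control fault) = 0.156200 / 0.647600 ≈ 0.241
Conditioning on attitude-control fault lowers the posterior on ground-station outage: the classic explaining-away effect in a common-effect structure.

P(ground-station outage | telemetry dropout) ≈ 0.278; P(ground-station outage | telemetry dropout, attitude-control fault) ≈ 0.241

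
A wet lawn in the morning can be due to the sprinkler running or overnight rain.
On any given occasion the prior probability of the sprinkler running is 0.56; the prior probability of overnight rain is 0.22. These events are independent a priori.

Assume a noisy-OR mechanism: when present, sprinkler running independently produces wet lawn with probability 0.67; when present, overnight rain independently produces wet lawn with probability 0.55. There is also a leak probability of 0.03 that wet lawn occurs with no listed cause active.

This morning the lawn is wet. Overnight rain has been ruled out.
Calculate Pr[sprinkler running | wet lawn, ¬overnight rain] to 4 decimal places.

Under noisy-OR, P(wet lawn | causes) = 1 − (1−0.03)·∏(1−qᵢ) over the active causes.
By total probability over both values of sprinkler running:
  P(wet lawn | ¬overnight rain) = 0.03·0.44 + 0.6799·0.56
        = 0.013200 + 0.380744 = 0.393944
The terms with sprinkler running present sum to 0.380744, so
  P(sprinkler running | wet lawn, ¬overnight rain) = 0.380744 / 0.393944 ≈ 0.9665

Pr[sprinkler running | wet lawn, ¬overnight rain] ≈ 0.9665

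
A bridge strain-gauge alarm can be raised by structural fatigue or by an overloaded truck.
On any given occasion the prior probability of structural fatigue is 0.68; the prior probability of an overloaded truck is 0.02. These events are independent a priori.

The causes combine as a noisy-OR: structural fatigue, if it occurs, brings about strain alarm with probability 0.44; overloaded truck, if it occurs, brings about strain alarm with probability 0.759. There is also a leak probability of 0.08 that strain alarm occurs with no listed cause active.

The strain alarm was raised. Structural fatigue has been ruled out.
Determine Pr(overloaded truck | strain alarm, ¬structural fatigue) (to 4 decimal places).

Pr(overloaded truck | strain alarm, ¬structural fatigue) ≈ 0.1657

Under noisy-OR, P(strain alarm | causes) = 1 − (1−0.08)·∏(1−qᵢ) over the active causes.
Numerator (weight on configurations with overloaded truck): 0.77828·0.02 = 0.015566
Denominator P(strain alarm | ¬structural fatigue): 0.08·0.98 + 0.77828·0.02 = 0.093966
P(overloaded truck | strain alarm, ¬structural fatigue) = 0.015566/0.093966 ≈ 0.1657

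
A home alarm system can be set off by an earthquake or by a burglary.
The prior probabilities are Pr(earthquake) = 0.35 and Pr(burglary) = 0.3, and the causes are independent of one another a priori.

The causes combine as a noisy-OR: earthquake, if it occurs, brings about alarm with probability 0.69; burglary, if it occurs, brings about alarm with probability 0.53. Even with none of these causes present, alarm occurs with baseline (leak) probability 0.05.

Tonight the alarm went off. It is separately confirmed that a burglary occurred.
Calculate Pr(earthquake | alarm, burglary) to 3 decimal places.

Under noisy-OR, P(alarm | causes) = 1 − (1−0.05)·∏(1−qᵢ) over the active causes.
By total probability over both values of earthquake:
  P(alarm | burglary) = 0.5535*0.65 + 0.861585*0.35
        = 0.359775 + 0.301555 = 0.661330
Keeping only the earthquake-present terms gives 0.301555, so
  P(earthquake | alarm, burglary) = 0.301555 / 0.661330 ≈ 0.456

Pr(earthquake | alarm, burglary) ≈ 0.456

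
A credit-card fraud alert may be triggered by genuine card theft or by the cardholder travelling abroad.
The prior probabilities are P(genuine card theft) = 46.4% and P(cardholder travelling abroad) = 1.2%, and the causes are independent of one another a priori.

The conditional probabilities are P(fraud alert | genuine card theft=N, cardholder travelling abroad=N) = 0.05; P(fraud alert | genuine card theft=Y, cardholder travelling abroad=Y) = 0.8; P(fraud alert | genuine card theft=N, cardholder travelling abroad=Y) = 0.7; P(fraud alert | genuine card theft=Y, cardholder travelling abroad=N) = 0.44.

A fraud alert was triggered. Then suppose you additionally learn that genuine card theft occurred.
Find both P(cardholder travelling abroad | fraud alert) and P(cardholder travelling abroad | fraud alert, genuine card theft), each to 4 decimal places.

P(cardholder travelling abroad | fraud alert) ≈ 0.0378; P(cardholder travelling abroad | fraud alert, genuine card theft) ≈ 0.0216

For the numerator, keep only cardholder travelling abroad=true terms: 0.004502 + 0.004454 = 0.008956
The normalizing constant is 0.05·0.536·0.988 + 0.7·0.536·0.012 + 0.44·0.464·0.988 + 0.8·0.464·0.012 = 0.237144
Posterior = 0.008956 / 0.237144 ≈ 0.0378

Now condition on the additional information:
For the numerator, keep only cardholder travelling abroad=true terms: 0.8×0.012 = 0.009600
The normalizing constant is 0.44×0.988 + 0.8×0.012 = 0.444320
P(cardholder travelling abroad | fraud alert, genuine card theft) = 0.009600/0.444320 ≈ 0.0216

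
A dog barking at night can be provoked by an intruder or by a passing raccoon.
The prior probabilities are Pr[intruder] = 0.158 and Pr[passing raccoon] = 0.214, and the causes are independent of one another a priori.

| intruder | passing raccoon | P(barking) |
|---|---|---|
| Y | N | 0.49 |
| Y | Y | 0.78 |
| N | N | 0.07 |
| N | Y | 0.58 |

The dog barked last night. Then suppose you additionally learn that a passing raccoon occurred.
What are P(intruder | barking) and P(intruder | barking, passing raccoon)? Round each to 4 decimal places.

For the numerator, keep only intruder=true terms: 0.060852 + 0.026373 = 0.087225
Normalizer over all consistent configurations: 0.07×0.842×0.786 + 0.58×0.842×0.214 + 0.49×0.158×0.786 + 0.78×0.158×0.214 = 0.238061
Posterior = 0.087225 / 0.238061 ≈ 0.3664

With the extra evidence:
Numerator (weight on configurations with intruder): 0.78·0.158 = 0.123240
The normalizing constant is 0.58·0.842 + 0.78·0.158 = 0.611600
P(intruder | barking, passing raccoon) = 0.123240/0.611600 ≈ 0.2015

P(intruder | barking) ≈ 0.3664; P(intruder | barking, passing raccoon) ≈ 0.2015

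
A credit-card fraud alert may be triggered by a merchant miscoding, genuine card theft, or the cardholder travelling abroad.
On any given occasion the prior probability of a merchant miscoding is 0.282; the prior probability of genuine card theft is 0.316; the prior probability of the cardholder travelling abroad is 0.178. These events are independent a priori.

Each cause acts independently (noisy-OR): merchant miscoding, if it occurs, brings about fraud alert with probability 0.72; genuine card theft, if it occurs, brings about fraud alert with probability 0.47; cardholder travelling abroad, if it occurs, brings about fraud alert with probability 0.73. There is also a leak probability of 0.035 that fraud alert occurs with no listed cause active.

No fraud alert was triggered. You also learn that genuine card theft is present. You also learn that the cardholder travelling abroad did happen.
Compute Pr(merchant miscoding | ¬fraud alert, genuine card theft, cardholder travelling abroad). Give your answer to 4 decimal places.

Under noisy-OR, P(fraud alert | causes) = 1 − (1−0.035)·∏(1−qᵢ) over the active causes.
P(¬fraud alert | genuine card theft, cardholder travelling abroad) = 0.138092×0.718 + 0.038666×0.282 = 0.099150 + 0.010904 = 0.110054
Of this, 0.010904 comes from 0.038666×0.282 (the merchant miscoding=true cases).
P(merchant miscoding | ¬fraud alert, genuine card theft, cardholder travelling abroad) = 0.010904 / 0.110054 ≈ 0.0991

Pr(merchant miscoding | ¬fraud alert, genuine card theft, cardholder travelling abroad) ≈ 0.0991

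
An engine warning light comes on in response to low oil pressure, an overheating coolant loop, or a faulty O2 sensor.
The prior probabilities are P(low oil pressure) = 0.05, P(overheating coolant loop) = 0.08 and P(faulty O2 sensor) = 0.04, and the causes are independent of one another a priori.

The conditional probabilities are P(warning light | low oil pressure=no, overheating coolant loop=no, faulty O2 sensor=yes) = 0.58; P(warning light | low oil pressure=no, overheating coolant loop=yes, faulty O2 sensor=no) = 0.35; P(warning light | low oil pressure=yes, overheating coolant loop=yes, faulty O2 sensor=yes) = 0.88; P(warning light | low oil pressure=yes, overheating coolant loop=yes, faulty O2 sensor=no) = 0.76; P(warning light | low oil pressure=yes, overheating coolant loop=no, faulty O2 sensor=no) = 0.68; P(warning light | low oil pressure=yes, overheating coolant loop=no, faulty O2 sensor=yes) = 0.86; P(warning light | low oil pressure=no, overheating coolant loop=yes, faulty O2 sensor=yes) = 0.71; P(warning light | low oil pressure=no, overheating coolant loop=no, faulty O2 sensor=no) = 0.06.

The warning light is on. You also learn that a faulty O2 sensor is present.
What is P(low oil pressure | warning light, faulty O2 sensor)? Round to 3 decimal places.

By total probability over the 4 (low oil pressure, overheating coolant loop) configurations:
  P(warning light | faulty O2 sensor) = 0.58*0.95*0.92 + 0.71*0.95*0.08 + 0.86*0.05*0.92 + 0.88*0.05*0.08
        = 0.506920 + 0.053960 + 0.039560 + 0.003520 = 0.603960
The terms with low oil pressure present sum to 0.043080, so
  P(low oil pressure | warning light, faulty O2 sensor) = 0.043080 / 0.603960 ≈ 0.071

P(low oil pressure | warning light, faulty O2 sensor) ≈ 0.071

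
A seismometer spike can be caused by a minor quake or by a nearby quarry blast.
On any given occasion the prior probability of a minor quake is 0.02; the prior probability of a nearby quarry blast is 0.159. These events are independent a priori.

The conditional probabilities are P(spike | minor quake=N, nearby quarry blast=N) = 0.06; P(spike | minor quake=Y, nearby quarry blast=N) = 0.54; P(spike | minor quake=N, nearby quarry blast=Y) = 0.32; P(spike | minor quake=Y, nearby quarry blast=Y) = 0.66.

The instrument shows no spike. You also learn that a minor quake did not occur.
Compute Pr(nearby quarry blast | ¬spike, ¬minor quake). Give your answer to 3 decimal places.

P(¬spike | ¬minor quake) = 0.94×0.841 + 0.68×0.159 = 0.790540 + 0.108120 = 0.898660
Of this, 0.108120 comes from 0.68×0.159 (the nearby quarry blast=true cases).
Hence the posterior is 0.108120/0.898660 ≈ 0.120.

Pr(nearby quarry blast | ¬spike, ¬minor quake) ≈ 0.120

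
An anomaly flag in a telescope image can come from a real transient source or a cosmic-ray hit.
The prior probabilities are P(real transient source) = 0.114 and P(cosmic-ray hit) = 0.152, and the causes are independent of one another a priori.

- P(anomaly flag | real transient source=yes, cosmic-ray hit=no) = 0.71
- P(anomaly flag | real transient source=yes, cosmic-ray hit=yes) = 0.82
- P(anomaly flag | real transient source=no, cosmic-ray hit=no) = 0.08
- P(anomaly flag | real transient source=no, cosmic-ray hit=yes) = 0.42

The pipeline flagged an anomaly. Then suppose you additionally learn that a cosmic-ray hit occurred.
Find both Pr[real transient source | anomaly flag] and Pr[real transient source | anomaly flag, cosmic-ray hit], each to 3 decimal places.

By total probability over the 4 (real transient source, cosmic-ray hit) configurations:
  P(anomaly flag) = 0.08*0.886*0.848 + 0.42*0.886*0.152 + 0.71*0.114*0.848 + 0.82*0.114*0.152
        = 0.060106 + 0.056562 + 0.068637 + 0.014209 = 0.199514
Configurations with real transient source contribute 0.082846, so
  P(real transient source | anomaly flag) = 0.082846 / 0.199514 ≈ 0.415

Now condition on the additional information:
P(anomaly flag | cosmic-ray hit) = 0.42·0.886 + 0.82·0.114 = 0.372120 + 0.093480 = 0.465600
Restricting to configurations with real transient source present: 0.82·0.114 = 0.093480.
So P(real transient source | anomaly flag, cosmic-ray hit) = 0.093480/0.465600 ≈ 0.201.
Conditioning on cosmic-ray hit lowers the posterior on real transient source: the classic explaining-away effect in a common-effect structure.

Pr[real transient source | anomaly flag] ≈ 0.415; Pr[real transient source | anomaly flag, cosmic-ray hit] ≈ 0.201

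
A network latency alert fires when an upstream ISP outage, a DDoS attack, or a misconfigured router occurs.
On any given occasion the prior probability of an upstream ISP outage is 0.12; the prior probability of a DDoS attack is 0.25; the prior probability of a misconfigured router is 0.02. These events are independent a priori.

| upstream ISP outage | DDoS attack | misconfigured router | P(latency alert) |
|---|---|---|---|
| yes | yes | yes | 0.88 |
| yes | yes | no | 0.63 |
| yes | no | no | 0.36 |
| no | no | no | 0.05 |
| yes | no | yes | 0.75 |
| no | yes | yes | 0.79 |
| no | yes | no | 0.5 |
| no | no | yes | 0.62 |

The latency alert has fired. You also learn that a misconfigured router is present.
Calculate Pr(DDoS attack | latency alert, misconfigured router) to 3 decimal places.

P(latency alert | misconfigured router) = 0.62·0.88·0.75 + 0.79·0.88·0.25 + 0.75·0.12·0.75 + 0.88·0.12·0.25 = 0.409200 + 0.173800 + 0.067500 + 0.026400 = 0.676900
Of this, 0.200200 comes from 0.173800 + 0.026400 (the DDoS attack=true cases).
P(DDoS attack | latency alert, misconfigured router) = 0.200200 / 0.676900 ≈ 0.296

Pr(DDoS attack | latency alert, misconfigured router) ≈ 0.296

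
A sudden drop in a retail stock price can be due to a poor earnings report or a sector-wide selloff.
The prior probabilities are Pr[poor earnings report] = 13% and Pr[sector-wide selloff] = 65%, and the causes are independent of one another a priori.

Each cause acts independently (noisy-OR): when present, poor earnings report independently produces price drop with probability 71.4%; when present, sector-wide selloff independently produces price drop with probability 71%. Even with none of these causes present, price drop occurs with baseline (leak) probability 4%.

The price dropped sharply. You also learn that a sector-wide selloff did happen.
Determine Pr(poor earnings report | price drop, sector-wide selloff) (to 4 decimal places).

Pr(poor earnings report | price drop, sector-wide selloff) ≈ 0.1601

Under noisy-OR, P(price drop | causes) = 1 − (1−0.04)·∏(1−qᵢ) over the active causes.
P(price drop | sector-wide selloff) = 0.7216*0.87 + 0.920378*0.13 = 0.627792 + 0.119649 = 0.747441
Restricting to configurations with poor earnings report present: 0.920378*0.13 = 0.119649.
So P(poor earnings report | price drop, sector-wide selloff) = 0.119649/0.747441 ≈ 0.1601.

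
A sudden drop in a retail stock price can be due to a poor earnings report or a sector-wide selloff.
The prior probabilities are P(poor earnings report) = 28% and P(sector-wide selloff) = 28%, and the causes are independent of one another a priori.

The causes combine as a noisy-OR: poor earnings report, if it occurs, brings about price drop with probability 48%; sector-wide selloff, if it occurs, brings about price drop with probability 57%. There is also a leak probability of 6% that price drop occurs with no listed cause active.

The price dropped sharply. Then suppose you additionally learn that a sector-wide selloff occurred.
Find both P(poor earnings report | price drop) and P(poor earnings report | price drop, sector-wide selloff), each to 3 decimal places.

P(poor earnings report | price drop) ≈ 0.522; P(poor earnings report | price drop, sector-wide selloff) ≈ 0.340

Under noisy-OR, P(price drop | causes) = 1 − (1−0.06)·∏(1−qᵢ) over the active causes.
Weight on poor earnings report=true, given the evidence: 0.103058 + 0.061922 = 0.164980
Denominator P(price drop): 0.06*0.72*0.72 + 0.5958*0.72*0.28 + 0.5112*0.28*0.72 + 0.789816*0.28*0.28 = 0.316197
Posterior = 0.164980 / 0.316197 ≈ 0.522

Now also conditioning on sector-wide selloff=true:
Sum P(price drop|·) weighted by the priors over both values of poor earnings report:
  P(price drop | sector-wide selloff) = 0.5958×0.72 + 0.789816×0.28
        = 0.428976 + 0.221148 = 0.650124
Configurations with poor earnings report contribute 0.221148, so
  P(poor earnings report | price drop, sector-wide selloff) = 0.221148 / 0.650124 ≈ 0.340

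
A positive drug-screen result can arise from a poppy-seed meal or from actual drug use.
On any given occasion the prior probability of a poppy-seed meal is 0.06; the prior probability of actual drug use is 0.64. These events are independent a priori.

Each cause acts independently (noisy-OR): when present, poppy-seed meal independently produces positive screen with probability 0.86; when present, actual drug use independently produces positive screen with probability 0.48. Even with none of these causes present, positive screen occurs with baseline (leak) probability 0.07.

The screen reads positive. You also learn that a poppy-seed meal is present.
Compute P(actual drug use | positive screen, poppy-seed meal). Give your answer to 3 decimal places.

Under noisy-OR, P(positive screen | causes) = 1 − (1−0.07)·∏(1−qᵢ) over the active causes.
P(positive screen | poppy-seed meal) = 0.8698·0.36 + 0.932296·0.64 = 0.313128 + 0.596669 = 0.909797
Of this, 0.596669 comes from 0.932296·0.64 (the actual drug use=true cases).
Hence the posterior is 0.596669/0.909797 ≈ 0.656.

P(actual drug use | positive screen, poppy-seed meal) ≈ 0.656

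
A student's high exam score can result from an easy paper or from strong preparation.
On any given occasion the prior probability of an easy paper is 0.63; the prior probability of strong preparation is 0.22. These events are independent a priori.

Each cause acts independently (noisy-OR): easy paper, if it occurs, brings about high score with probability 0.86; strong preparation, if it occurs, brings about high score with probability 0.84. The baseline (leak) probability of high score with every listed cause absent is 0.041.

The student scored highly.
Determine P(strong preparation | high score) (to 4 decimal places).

P(strong preparation | high score) ≈ 0.3187

Under noisy-OR, P(high score | causes) = 1 − (1−0.041)·∏(1−qᵢ) over the active causes.
P(high score) = 0.041·0.37·0.78 + 0.84656·0.37·0.22 + 0.86574·0.63·0.78 + 0.978518·0.63·0.22 = 0.011833 + 0.068910 + 0.425425 + 0.135623 = 0.641791
The strong preparation-present share is 0.068910 + 0.135623 = 0.204533.
Hence the posterior is 0.204533/0.641791 ≈ 0.3187.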